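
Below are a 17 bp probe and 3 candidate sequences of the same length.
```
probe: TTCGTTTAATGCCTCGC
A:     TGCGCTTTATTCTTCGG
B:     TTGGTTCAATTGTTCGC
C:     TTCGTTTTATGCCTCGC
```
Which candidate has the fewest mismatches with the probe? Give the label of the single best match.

C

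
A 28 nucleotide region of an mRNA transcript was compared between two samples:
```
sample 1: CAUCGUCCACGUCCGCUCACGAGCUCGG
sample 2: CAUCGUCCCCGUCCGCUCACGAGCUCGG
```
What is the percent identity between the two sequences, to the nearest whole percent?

Mismatch at position 9 (1-based): 1 of 28.
Identical positions: 27/28 = 96.43% → 96%.

96%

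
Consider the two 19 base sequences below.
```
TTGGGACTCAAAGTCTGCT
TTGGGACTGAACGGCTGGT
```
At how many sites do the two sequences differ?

Mismatches (1-based): site 9: C→G; site 12: A→C; site 14: T→G; site 18: C→G.

4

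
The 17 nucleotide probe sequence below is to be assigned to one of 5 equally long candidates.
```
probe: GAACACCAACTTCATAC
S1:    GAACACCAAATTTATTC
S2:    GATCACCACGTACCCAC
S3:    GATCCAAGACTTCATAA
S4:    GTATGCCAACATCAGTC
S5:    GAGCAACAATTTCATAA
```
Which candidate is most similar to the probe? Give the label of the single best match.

S1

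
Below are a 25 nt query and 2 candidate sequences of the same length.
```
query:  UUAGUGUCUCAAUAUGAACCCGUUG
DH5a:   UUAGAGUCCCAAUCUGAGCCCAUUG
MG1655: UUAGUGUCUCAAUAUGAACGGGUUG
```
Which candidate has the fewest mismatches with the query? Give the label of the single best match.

MG1655

Hamming distances to query — DH5a: 5; MG1655: 2.
Smallest is MG1655 with 2 mismatches.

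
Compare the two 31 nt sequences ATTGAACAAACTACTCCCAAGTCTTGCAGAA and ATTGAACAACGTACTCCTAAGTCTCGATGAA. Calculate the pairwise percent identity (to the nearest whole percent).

81%

Mismatches at positions 10, 11, 18, 25, 27, 28 (1-based): 6 of 31.
Identical positions: 25/31 = 80.65% → 81%.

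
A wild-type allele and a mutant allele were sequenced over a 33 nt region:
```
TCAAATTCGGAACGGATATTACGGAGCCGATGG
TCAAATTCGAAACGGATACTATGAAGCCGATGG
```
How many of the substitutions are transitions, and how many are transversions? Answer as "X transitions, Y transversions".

Mismatches (1-based):
position 10: G→A (purine→purine, transition)
position 19: T→C (pyrimidine→pyrimidine, transition)
position 22: C→T (pyrimidine→pyrimidine, transition)
position 24: G→A (purine→purine, transition)

4 transitions, 0 transversions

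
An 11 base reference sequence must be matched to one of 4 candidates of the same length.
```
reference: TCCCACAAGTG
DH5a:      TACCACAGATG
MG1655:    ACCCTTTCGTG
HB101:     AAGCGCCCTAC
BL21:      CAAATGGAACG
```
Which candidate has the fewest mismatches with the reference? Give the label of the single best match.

Hamming distances to reference — DH5a: 3; MG1655: 5; HB101: 9; BL21: 9.
Smallest is DH5a with 3 mismatches.

DH5a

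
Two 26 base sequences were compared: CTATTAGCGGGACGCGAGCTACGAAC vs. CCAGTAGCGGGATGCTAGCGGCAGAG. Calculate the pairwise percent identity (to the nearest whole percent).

9 positions differ (2, 4, 13, 16, 20, 21, 23, 24, 26), so 17 of 26 match: 17/26 = 65.38%.

65%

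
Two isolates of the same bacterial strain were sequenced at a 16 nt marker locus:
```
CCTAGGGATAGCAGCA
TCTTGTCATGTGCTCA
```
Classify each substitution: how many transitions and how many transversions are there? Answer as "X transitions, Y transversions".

Mismatches (1-based):
base 1: C→T (pyrimidine→pyrimidine, transition)
base 4: A→T (purine→pyrimidine, transversion)
base 6: G→T (purine→pyrimidine, transversion)
base 7: G→C (purine→pyrimidine, transversion)
base 10: A→G (purine→purine, transition)
base 11: G→T (purine→pyrimidine, transversion)
base 12: C→G (pyrimidine→purine, transversion)
base 13: A→C (purine→pyrimidine, transversion)
base 14: G→T (purine→pyrimidine, transversion)

2 transitions, 7 transversions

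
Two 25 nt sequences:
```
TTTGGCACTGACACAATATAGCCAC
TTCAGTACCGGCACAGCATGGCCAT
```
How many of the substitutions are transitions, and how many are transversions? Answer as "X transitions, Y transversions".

Transitions (purine↔purine or pyrimidine↔pyrimidine): 3 T→C, 4 G→A, 6 C→T, 9 T→C, 11 A→G, 16 A→G, 17 T→C, 20 A→G, 25 C→T.
Transversions (purine↔pyrimidine): none.

9 transitions, 0 transversions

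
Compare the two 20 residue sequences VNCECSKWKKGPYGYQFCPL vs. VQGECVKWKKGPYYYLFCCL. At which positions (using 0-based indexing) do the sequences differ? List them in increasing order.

1, 2, 5, 13, 15, 18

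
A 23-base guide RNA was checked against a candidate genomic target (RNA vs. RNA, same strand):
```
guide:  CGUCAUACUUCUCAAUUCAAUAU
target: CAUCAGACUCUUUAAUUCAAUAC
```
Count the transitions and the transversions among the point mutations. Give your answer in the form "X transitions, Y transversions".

5 transitions, 1 transversion

Transitions (purine↔purine or pyrimidine↔pyrimidine): 2 G→A, 10 U→C, 11 C→U, 13 C→U, 23 U→C.
Transversions (purine↔pyrimidine): 6 U→G.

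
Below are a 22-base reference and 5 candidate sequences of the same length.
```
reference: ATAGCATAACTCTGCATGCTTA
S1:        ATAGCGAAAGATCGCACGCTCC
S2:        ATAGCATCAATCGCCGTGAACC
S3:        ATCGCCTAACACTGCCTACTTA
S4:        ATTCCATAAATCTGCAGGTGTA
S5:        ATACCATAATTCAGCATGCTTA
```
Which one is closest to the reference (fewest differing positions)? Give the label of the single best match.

S5

Hamming distances to reference — S1: 9; S2: 9; S3: 5; S4: 6; S5: 3.
Smallest is S5 with 3 mismatches.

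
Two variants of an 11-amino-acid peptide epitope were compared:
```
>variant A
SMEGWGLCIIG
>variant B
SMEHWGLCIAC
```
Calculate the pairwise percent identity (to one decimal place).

72.7%

Mismatches at positions 4, 10, 11 (1-based): 3 of 11.
Identical positions: 8/11 = 72.73% → 72.7%.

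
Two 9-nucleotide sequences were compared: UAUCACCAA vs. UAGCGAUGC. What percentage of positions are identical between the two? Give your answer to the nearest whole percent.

33%

Mismatches at positions 3, 5, 6, 7, 8, 9 (1-based): 6 of 9.
Identical positions: 3/9 = 33.33% → 33%.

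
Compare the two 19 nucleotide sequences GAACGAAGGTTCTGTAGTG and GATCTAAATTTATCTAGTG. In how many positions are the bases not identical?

6

Comparing position by position, 6 positions differ: 3 (A/T), 5 (G/T), 8 (G/A), 9 (G/T), 12 (C/A), 14 (G/C).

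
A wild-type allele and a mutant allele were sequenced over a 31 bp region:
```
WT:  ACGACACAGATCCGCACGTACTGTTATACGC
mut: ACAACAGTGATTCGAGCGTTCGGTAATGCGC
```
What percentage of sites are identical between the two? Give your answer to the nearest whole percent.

68%

10 positions differ (3, 7, 8, 12, 15, 16, 20, 22, 25, 28), so 21 of 31 match: 21/31 = 67.74%.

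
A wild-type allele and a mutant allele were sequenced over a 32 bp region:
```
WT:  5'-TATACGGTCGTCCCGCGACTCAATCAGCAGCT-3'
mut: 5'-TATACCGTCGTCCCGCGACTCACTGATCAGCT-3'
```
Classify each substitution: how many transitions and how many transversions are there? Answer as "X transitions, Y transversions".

Transitions (purine↔purine or pyrimidine↔pyrimidine): none.
Transversions (purine↔pyrimidine): 6 G→C, 23 A→C, 25 C→G, 27 G→T.

0 transitions, 4 transversions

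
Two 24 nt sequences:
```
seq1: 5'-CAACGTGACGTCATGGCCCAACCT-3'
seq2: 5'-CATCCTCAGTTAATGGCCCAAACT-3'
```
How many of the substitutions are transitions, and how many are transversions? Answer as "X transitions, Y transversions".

0 transitions, 7 transversions

Mismatches (1-based):
position 3: A→T (purine→pyrimidine, transversion)
position 5: G→C (purine→pyrimidine, transversion)
position 7: G→C (purine→pyrimidine, transversion)
position 9: C→G (pyrimidine→purine, transversion)
position 10: G→T (purine→pyrimidine, transversion)
position 12: C→A (pyrimidine→purine, transversion)
position 22: C→A (pyrimidine→purine, transversion)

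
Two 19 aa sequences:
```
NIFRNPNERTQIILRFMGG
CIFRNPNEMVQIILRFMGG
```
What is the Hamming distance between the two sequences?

Comparing position by position, 3 positions differ: 1 (N/C), 9 (R/M), 10 (T/V).

3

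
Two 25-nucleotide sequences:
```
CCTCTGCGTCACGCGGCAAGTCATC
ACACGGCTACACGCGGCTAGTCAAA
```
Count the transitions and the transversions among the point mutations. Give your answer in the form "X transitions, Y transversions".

0 transitions, 8 transversions

Mismatches (1-based):
base 1: C→A (pyrimidine→purine, transversion)
base 3: T→A (pyrimidine→purine, transversion)
base 5: T→G (pyrimidine→purine, transversion)
base 8: G→T (purine→pyrimidine, transversion)
base 9: T→A (pyrimidine→purine, transversion)
base 18: A→T (purine→pyrimidine, transversion)
base 24: T→A (pyrimidine→purine, transversion)
base 25: C→A (pyrimidine→purine, transversion)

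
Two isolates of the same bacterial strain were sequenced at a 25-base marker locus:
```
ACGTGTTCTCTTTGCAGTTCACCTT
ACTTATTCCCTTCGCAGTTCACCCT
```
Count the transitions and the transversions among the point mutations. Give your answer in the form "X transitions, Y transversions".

4 transitions, 1 transversion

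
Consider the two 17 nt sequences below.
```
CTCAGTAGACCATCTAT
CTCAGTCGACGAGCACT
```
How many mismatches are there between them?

5

Comparing position by position, 5 bases differ: 7 (A/C), 11 (C/G), 13 (T/G), 15 (T/A), 16 (A/C).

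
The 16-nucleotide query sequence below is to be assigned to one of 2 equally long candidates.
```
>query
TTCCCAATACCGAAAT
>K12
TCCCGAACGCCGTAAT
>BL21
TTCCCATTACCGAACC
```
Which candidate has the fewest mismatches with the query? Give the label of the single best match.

BL21

Hamming distances to query — K12: 5; BL21: 3.
Smallest is BL21 with 3 mismatches.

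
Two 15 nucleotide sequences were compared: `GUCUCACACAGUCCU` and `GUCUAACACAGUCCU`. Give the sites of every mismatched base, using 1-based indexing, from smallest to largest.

Differences at site 5 (C→A).

5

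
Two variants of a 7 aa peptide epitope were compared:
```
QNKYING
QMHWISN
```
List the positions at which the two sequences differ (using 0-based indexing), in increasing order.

Scanning 0-based: 1: N/M; 2: K/H; 3: Y/W; 5: N/S; 6: G/N.

1, 2, 3, 5, 6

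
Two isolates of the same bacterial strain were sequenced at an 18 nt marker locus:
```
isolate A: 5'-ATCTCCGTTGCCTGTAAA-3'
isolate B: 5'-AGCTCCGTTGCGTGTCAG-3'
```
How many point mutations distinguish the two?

4

Comparing position by position, 4 sites differ: 2 (T/G), 12 (C/G), 16 (A/C), 18 (A/G).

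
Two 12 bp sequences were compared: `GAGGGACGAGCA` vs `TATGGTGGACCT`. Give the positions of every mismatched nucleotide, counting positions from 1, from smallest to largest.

Differences at position 1 (G→T), position 3 (G→T), position 6 (A→T), position 7 (C→G), position 10 (G→C), position 12 (A→T).

1, 3, 6, 7, 10, 12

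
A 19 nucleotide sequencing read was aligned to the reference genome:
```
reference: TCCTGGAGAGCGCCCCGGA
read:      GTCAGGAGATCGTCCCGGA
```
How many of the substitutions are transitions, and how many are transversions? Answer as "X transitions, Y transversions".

Mismatches (1-based):
base 1: T→G (pyrimidine→purine, transversion)
base 2: C→T (pyrimidine→pyrimidine, transition)
base 4: T→A (pyrimidine→purine, transversion)
base 10: G→T (purine→pyrimidine, transversion)
base 13: C→T (pyrimidine→pyrimidine, transition)

2 transitions, 3 transversions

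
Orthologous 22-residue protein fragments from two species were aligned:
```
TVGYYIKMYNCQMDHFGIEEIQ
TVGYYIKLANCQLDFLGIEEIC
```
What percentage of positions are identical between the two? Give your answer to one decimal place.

72.7%

6 positions differ (8, 9, 13, 15, 16, 22), so 16 of 22 match: 16/22 = 72.73%.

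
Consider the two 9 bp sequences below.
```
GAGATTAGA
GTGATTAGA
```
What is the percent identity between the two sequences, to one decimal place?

Mismatch at position 2 (1-based): 1 of 9.
Identical positions: 8/9 = 88.89% → 88.9%.

88.9%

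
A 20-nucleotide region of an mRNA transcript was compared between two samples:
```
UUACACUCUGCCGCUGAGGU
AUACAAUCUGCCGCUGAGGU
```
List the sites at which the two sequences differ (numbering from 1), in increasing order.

Differences at site 1 (U→A), site 6 (C→A).

1, 6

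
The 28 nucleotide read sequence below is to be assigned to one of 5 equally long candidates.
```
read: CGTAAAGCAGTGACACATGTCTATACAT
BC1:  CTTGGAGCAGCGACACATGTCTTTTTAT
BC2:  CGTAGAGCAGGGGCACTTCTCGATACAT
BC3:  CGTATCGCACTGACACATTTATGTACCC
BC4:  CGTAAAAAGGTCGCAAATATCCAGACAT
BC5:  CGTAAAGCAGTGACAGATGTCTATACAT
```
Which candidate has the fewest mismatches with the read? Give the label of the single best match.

Hamming distances to read — BC1: 7; BC2: 6; BC3: 8; BC4: 9; BC5: 1.
Smallest is BC5 with 1 mismatch.

BC5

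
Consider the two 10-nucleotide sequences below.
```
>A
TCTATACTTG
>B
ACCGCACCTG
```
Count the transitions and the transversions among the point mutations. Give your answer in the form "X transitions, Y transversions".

4 transitions, 1 transversion

Transitions (purine↔purine or pyrimidine↔pyrimidine): 3 T→C, 4 A→G, 5 T→C, 8 T→C.
Transversions (purine↔pyrimidine): 1 T→A.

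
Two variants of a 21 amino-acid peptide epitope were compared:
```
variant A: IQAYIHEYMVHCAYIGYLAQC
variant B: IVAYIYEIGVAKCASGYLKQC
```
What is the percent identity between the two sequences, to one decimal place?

Mismatches at positions 2, 6, 8, 9, 11, 12, 13, 14, 15, 19 (1-based): 10 of 21.
Identical positions: 11/21 = 52.38% → 52.4%.

52.4%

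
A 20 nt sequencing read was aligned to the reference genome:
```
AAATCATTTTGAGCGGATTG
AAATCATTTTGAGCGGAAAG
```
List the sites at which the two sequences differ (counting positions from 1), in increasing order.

18, 19

Differences at site 18 (T→A), site 19 (T→A).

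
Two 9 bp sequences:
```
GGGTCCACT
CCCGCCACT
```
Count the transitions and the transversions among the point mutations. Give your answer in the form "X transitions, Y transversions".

0 transitions, 4 transversions

Mismatches (1-based):
base 1: G→C (purine→pyrimidine, transversion)
base 2: G→C (purine→pyrimidine, transversion)
base 3: G→C (purine→pyrimidine, transversion)
base 4: T→G (pyrimidine→purine, transversion)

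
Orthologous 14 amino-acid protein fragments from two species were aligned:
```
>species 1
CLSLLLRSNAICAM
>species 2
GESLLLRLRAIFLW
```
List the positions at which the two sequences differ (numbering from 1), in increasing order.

Scanning 1-based: 1: C/G; 2: L/E; 8: S/L; 9: N/R; 12: C/F; 13: A/L; 14: M/W.

1, 2, 8, 9, 12, 13, 14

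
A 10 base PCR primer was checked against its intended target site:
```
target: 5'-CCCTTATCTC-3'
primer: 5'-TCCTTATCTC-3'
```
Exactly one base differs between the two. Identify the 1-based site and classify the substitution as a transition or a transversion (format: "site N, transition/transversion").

site 1, transition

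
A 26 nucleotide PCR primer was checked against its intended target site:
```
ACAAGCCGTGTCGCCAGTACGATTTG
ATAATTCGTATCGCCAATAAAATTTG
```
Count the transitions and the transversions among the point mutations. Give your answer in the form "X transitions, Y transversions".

Transitions (purine↔purine or pyrimidine↔pyrimidine): 2 C→T, 6 C→T, 10 G→A, 17 G→A, 21 G→A.
Transversions (purine↔pyrimidine): 5 G→T, 20 C→A.

5 transitions, 2 transversions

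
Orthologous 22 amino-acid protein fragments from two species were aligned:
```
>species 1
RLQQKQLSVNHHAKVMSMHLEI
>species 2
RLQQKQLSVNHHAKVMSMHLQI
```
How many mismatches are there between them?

1

The sequences differ at positions 21 (1-based) — 1 in total.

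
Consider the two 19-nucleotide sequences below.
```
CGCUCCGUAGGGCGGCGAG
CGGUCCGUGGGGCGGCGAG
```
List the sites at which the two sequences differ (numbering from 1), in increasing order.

3, 9

Differences at site 3 (C→G), site 9 (A→G).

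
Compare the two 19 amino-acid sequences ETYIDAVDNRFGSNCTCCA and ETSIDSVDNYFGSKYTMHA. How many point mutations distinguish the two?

7

Comparing position by position, 7 residues differ: 3 (Y/S), 6 (A/S), 10 (R/Y), 14 (N/K), 15 (C/Y), 17 (C/M), 18 (C/H).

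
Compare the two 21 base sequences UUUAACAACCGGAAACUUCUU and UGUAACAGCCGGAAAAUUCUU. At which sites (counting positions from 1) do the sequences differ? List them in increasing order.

Differences at site 2 (U→G), site 8 (A→G), site 16 (C→A).

2, 8, 16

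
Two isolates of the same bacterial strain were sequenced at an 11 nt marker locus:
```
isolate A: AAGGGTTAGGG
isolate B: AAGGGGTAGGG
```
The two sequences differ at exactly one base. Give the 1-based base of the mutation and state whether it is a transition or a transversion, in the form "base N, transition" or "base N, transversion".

base 6, transversion

The sequences differ only at base 6: T→G (pyrimidine→purine), a transversion.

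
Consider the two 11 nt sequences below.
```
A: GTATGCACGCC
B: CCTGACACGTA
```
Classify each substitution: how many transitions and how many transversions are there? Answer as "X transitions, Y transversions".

Transitions (purine↔purine or pyrimidine↔pyrimidine): 2 T→C, 5 G→A, 10 C→T.
Transversions (purine↔pyrimidine): 1 G→C, 3 A→T, 4 T→G, 11 C→A.

3 transitions, 4 transversions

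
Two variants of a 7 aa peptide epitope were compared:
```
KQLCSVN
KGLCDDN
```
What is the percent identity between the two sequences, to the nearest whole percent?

57%

Mismatches at positions 2, 5, 6 (1-based): 3 of 7.
Identical positions: 4/7 = 57.14% → 57%.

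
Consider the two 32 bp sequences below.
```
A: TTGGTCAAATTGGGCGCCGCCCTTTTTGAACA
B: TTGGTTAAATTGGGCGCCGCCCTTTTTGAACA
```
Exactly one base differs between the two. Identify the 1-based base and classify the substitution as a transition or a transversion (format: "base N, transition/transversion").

base 6, transition

The sequences differ only at base 6: C→T (pyrimidine→pyrimidine), a transition.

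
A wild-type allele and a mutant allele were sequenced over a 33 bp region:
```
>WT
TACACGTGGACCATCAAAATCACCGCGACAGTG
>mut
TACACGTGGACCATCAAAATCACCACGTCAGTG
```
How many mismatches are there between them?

2

Mismatches (1-based): site 25: G→A; site 28: A→T.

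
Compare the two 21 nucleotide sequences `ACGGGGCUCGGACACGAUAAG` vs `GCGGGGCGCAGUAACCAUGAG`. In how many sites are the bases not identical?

7

The sequences differ at sites 1, 8, 10, 12, 13, 16, 19 (1-based) — 7 in total.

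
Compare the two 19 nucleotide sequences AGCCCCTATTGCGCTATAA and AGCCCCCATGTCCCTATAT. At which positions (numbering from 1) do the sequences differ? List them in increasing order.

Scanning 1-based: 7: T/C; 10: T/G; 11: G/T; 13: G/C; 19: A/T.

7, 10, 11, 13, 19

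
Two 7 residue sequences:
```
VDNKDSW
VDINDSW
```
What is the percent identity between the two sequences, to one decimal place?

Mismatches at positions 3, 4 (1-based): 2 of 7.
Identical positions: 5/7 = 71.43% → 71.4%.

71.4%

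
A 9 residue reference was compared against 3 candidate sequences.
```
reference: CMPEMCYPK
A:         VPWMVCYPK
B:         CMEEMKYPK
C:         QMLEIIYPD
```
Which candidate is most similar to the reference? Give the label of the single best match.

B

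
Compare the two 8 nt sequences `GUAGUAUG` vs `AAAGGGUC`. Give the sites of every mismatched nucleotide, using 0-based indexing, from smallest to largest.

Scanning 0-based: 0: G/A; 1: U/A; 4: U/G; 5: A/G; 7: G/C.

0, 1, 4, 5, 7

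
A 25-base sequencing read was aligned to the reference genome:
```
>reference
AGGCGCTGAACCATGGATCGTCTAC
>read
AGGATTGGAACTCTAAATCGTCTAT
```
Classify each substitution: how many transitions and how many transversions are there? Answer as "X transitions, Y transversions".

Mismatches (1-based):
position 4: C→A (pyrimidine→purine, transversion)
position 5: G→T (purine→pyrimidine, transversion)
position 6: C→T (pyrimidine→pyrimidine, transition)
position 7: T→G (pyrimidine→purine, transversion)
position 12: C→T (pyrimidine→pyrimidine, transition)
position 13: A→C (purine→pyrimidine, transversion)
position 15: G→A (purine→purine, transition)
position 16: G→A (purine→purine, transition)
position 25: C→T (pyrimidine→pyrimidine, transition)

5 transitions, 4 transversions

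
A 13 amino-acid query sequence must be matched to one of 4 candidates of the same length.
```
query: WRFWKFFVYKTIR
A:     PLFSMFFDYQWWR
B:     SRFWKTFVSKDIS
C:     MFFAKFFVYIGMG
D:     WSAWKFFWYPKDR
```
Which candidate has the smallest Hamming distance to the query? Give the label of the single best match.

B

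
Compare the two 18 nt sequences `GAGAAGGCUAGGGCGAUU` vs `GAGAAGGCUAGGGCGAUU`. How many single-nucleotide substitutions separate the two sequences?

0

No positions differ; the sequences are identical.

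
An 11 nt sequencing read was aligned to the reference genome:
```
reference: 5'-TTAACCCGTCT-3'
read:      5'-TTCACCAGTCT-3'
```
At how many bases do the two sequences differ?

Mismatches (1-based): base 3: A→C; base 7: C→A.

2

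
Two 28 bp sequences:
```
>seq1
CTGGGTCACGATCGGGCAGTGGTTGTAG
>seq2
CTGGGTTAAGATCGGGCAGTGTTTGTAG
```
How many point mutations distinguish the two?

3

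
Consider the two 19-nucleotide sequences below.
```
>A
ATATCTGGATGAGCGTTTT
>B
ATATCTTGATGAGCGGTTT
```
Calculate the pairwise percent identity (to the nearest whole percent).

89%

2 positions differ (7, 16), so 17 of 19 match: 17/19 = 89.47%.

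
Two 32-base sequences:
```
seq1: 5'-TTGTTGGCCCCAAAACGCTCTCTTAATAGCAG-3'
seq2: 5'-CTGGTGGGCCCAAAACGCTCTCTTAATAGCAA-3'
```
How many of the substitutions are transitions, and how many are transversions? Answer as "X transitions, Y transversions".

2 transitions, 2 transversions

Mismatches (1-based):
site 1: T→C (pyrimidine→pyrimidine, transition)
site 4: T→G (pyrimidine→purine, transversion)
site 8: C→G (pyrimidine→purine, transversion)
site 32: G→A (purine→purine, transition)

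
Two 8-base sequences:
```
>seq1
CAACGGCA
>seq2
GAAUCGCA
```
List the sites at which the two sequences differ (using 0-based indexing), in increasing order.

0, 3, 4

Scanning 0-based: 0: C/G; 3: C/U; 4: G/C.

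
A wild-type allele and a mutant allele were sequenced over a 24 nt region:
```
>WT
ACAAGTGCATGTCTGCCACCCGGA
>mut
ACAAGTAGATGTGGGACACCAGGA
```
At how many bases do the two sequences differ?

Comparing position by position, 6 bases differ: 7 (G/A), 8 (C/G), 13 (C/G), 14 (T/G), 16 (C/A), 21 (C/A).

6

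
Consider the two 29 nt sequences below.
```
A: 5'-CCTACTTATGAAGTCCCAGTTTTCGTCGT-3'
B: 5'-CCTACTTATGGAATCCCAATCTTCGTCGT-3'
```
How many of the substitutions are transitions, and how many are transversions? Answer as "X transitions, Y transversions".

Transitions (purine↔purine or pyrimidine↔pyrimidine): 11 A→G, 13 G→A, 19 G→A, 21 T→C.
Transversions (purine↔pyrimidine): none.

4 transitions, 0 transversions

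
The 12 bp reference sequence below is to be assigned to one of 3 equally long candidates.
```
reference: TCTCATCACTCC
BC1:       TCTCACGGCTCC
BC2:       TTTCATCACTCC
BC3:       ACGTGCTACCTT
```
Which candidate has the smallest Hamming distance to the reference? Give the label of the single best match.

BC2

Hamming distances to reference — BC1: 3; BC2: 1; BC3: 9.
Smallest is BC2 with 1 mismatch.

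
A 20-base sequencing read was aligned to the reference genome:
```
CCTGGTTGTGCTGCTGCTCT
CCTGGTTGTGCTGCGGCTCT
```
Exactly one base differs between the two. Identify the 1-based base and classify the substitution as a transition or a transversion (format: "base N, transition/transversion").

base 15, transversion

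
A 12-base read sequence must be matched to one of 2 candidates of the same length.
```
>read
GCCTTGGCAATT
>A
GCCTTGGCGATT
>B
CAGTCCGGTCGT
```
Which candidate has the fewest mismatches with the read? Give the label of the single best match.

A

Hamming distances to read — A: 1; B: 9.
Smallest is A with 1 mismatch.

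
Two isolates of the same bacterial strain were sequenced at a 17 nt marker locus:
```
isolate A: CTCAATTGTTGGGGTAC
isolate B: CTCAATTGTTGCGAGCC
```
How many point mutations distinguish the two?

The sequences differ at positions 12, 14, 15, 16 (1-based) — 4 in total.

4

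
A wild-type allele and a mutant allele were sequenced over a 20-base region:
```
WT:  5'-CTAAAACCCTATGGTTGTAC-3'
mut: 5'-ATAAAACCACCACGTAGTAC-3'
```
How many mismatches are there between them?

Mismatches (1-based): base 1: C→A; base 9: C→A; base 10: T→C; base 11: A→C; base 12: T→A; base 13: G→C; base 16: T→A.

7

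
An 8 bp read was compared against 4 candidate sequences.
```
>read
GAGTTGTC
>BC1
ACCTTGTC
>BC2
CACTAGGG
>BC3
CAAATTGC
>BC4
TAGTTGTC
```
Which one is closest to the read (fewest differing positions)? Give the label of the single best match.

Hamming distances to read — BC1: 3; BC2: 5; BC3: 5; BC4: 1.
Smallest is BC4 with 1 mismatch.

BC4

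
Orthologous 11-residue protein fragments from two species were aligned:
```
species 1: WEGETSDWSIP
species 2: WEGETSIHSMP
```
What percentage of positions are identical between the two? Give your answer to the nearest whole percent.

Mismatches at positions 7, 8, 10 (1-based): 3 of 11.
Identical positions: 8/11 = 72.73% → 73%.

73%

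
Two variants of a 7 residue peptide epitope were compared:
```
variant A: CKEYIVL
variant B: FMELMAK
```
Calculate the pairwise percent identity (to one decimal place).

6 positions differ (1, 2, 4, 5, 6, 7), so 1 of 7 match: 1/7 = 14.29%.

14.3%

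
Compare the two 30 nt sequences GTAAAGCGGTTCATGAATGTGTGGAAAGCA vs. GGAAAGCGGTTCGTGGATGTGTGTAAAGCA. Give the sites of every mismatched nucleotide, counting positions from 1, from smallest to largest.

2, 13, 16, 24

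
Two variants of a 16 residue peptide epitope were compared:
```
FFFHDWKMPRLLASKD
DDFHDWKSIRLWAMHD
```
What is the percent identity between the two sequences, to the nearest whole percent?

56%

7 positions differ (1, 2, 8, 9, 12, 14, 15), so 9 of 16 match: 9/16 = 56.25%.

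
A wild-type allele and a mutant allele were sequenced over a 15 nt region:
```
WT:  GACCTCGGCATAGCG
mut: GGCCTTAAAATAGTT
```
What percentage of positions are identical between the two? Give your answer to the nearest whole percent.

53%

7 positions differ (2, 6, 7, 8, 9, 14, 15), so 8 of 15 match: 8/15 = 53.33%.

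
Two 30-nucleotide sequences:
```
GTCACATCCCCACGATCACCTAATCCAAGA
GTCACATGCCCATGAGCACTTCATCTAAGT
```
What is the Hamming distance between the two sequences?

7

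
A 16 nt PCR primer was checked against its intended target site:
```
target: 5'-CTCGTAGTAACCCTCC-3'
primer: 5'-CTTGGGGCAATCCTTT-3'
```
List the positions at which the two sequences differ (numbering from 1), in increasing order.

Differences at position 3 (C→T), position 5 (T→G), position 6 (A→G), position 8 (T→C), position 11 (C→T), position 15 (C→T), position 16 (C→T).

3, 5, 6, 8, 11, 15, 16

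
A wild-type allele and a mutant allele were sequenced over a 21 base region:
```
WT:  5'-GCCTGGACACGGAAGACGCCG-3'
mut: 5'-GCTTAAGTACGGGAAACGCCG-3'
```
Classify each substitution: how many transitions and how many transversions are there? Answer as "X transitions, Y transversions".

Mismatches (1-based):
position 3: C→T (pyrimidine→pyrimidine, transition)
position 5: G→A (purine→purine, transition)
position 6: G→A (purine→purine, transition)
position 7: A→G (purine→purine, transition)
position 8: C→T (pyrimidine→pyrimidine, transition)
position 13: A→G (purine→purine, transition)
position 15: G→A (purine→purine, transition)

7 transitions, 0 transversions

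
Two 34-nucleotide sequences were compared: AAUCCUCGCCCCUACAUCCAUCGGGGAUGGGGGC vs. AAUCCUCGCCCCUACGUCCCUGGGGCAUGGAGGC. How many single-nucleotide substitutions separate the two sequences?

Mismatches (1-based): site 16: A→G; site 20: A→C; site 22: C→G; site 26: G→C; site 31: G→A.

5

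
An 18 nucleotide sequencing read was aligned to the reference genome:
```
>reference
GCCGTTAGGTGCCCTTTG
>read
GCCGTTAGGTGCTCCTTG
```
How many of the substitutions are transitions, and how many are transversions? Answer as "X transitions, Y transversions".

Transitions (purine↔purine or pyrimidine↔pyrimidine): 13 C→T, 15 T→C.
Transversions (purine↔pyrimidine): none.

2 transitions, 0 transversions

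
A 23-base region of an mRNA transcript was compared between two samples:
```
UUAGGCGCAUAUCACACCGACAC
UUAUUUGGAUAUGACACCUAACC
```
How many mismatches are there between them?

8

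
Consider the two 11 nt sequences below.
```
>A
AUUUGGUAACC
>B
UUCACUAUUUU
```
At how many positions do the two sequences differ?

Comparing position by position, 10 positions differ: 1 (A/U), 3 (U/C), 4 (U/A), 5 (G/C), 6 (G/U), 7 (U/A), 8 (A/U), 9 (A/U), 10 (C/U), 11 (C/U).

10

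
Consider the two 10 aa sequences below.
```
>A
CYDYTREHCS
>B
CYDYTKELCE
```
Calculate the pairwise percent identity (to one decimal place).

70.0%

Mismatches at positions 6, 8, 10 (1-based): 3 of 10.
Identical positions: 7/10 = 70% → 70.0%.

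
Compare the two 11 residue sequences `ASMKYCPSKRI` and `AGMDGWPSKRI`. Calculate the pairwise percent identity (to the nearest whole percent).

64%

Mismatches at positions 2, 4, 5, 6 (1-based): 4 of 11.
Identical positions: 7/11 = 63.64% → 64%.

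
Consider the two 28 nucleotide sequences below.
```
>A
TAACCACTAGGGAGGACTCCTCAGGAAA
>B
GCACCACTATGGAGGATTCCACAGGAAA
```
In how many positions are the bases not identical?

Mismatches (1-based): position 1: T→G; position 2: A→C; position 10: G→T; position 17: C→T; position 21: T→A.

5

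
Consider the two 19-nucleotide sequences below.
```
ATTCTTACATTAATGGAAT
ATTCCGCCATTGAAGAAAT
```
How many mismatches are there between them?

Comparing position by position, 6 bases differ: 5 (T/C), 6 (T/G), 7 (A/C), 12 (A/G), 14 (T/A), 16 (G/A).

6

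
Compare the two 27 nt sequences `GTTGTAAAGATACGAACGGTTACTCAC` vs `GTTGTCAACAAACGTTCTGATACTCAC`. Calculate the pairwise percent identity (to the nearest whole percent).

74%

Mismatches at positions 6, 9, 11, 15, 16, 18, 20 (1-based): 7 of 27.
Identical positions: 20/27 = 74.07% → 74%.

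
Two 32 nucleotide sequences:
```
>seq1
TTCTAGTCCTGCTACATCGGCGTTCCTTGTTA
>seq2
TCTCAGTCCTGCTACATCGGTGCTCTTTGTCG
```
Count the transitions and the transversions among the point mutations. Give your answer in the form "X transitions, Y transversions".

8 transitions, 0 transversions

Transitions (purine↔purine or pyrimidine↔pyrimidine): 2 T→C, 3 C→T, 4 T→C, 21 C→T, 23 T→C, 26 C→T, 31 T→C, 32 A→G.
Transversions (purine↔pyrimidine): none.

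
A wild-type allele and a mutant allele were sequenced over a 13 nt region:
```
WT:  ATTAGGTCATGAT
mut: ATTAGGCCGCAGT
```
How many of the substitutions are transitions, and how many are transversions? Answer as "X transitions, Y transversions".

5 transitions, 0 transversions

Transitions (purine↔purine or pyrimidine↔pyrimidine): 7 T→C, 9 A→G, 10 T→C, 11 G→A, 12 A→G.
Transversions (purine↔pyrimidine): none.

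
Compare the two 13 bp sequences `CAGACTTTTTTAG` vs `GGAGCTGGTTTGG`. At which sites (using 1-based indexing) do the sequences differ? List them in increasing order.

1, 2, 3, 4, 7, 8, 12

Scanning 1-based: 1: C/G; 2: A/G; 3: G/A; 4: A/G; 7: T/G; 8: T/G; 12: A/G.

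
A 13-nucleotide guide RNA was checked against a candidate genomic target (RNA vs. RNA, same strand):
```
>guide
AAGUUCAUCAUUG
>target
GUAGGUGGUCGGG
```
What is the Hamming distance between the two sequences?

12

Comparing position by position, 12 sites differ: 1 (A/G), 2 (A/U), 3 (G/A), 4 (U/G), 5 (U/G), 6 (C/U), 7 (A/G), 8 (U/G), 9 (C/U), 10 (A/C), 11 (U/G), 12 (U/G).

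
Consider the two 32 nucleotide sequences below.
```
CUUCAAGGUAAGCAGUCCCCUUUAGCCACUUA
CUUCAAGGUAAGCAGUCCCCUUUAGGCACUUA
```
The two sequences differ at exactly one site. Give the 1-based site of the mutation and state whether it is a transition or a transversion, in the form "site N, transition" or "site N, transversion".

The sequences differ only at site 26: C→G (pyrimidine→purine), a transversion.

site 26, transversion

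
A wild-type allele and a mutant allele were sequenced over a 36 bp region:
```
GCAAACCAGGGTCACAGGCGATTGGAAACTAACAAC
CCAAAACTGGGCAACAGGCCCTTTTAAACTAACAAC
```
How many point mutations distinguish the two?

9

The sequences differ at positions 1, 6, 8, 12, 13, 20, 21, 24, 25 (1-based) — 9 in total.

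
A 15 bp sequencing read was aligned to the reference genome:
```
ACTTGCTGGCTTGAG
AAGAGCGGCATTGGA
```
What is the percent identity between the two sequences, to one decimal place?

46.7%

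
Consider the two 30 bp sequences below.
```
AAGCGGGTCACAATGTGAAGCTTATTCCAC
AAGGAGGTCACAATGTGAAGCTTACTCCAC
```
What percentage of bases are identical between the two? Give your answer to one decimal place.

Mismatches at positions 4, 5, 25 (1-based): 3 of 30.
Identical positions: 27/30 = 90% → 90.0%.

90.0%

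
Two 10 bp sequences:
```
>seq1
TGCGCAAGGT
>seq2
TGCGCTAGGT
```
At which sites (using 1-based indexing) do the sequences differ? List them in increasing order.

Differences at site 6 (A→T).

6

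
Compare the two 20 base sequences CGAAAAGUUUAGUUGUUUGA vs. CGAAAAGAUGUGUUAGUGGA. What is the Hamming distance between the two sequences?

Comparing position by position, 6 positions differ: 8 (U/A), 10 (U/G), 11 (A/U), 15 (G/A), 16 (U/G), 18 (U/G).

6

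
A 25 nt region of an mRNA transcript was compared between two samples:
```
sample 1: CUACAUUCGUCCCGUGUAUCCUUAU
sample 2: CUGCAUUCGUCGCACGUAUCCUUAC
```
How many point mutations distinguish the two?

Mismatches (1-based): position 3: A→G; position 12: C→G; position 14: G→A; position 15: U→C; position 25: U→C.

5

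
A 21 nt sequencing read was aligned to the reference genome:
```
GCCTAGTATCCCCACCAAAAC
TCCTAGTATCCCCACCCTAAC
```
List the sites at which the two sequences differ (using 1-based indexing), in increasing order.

1, 17, 18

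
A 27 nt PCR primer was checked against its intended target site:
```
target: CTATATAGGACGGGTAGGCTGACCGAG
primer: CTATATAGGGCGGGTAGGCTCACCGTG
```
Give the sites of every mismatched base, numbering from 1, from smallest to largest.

10, 21, 26

Differences at site 10 (A→G), site 21 (G→C), site 26 (A→T).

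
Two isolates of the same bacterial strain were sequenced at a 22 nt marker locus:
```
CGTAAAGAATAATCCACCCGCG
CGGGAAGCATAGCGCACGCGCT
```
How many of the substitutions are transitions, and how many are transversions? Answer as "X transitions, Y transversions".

Mismatches (1-based):
position 3: T→G (pyrimidine→purine, transversion)
position 4: A→G (purine→purine, transition)
position 8: A→C (purine→pyrimidine, transversion)
position 12: A→G (purine→purine, transition)
position 13: T→C (pyrimidine→pyrimidine, transition)
position 14: C→G (pyrimidine→purine, transversion)
position 18: C→G (pyrimidine→purine, transversion)
position 22: G→T (purine→pyrimidine, transversion)

3 transitions, 5 transversions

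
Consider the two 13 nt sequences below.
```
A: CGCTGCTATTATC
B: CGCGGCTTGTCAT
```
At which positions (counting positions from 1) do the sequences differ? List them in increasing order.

4, 8, 9, 11, 12, 13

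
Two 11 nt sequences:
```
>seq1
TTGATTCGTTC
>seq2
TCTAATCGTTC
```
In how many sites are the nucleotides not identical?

The sequences differ at sites 2, 3, 5 (1-based) — 3 in total.

3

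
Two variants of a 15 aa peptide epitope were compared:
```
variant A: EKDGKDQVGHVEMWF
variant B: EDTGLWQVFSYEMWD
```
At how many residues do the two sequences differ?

8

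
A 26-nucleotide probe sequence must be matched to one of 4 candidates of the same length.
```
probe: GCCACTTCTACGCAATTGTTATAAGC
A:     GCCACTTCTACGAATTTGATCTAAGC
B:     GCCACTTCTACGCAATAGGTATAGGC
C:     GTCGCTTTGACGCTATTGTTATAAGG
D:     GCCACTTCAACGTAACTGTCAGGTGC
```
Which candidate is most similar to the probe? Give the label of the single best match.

A differs at 4 bases; B differs at 3 bases; C differs at 6 bases; D differs at 7 bases. The closest is B.

B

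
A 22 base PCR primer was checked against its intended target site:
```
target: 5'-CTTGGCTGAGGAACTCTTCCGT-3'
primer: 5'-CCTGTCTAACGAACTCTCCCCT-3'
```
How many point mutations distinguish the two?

6

Mismatches (1-based): base 2: T→C; base 5: G→T; base 8: G→A; base 10: G→C; base 18: T→C; base 21: G→C.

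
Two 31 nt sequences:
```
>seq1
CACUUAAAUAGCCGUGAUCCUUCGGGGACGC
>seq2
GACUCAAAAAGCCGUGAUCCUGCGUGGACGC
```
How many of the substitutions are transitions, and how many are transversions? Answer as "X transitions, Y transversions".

Mismatches (1-based):
site 1: C→G (pyrimidine→purine, transversion)
site 5: U→C (pyrimidine→pyrimidine, transition)
site 9: U→A (pyrimidine→purine, transversion)
site 22: U→G (pyrimidine→purine, transversion)
site 25: G→U (purine→pyrimidine, transversion)

1 transition, 4 transversions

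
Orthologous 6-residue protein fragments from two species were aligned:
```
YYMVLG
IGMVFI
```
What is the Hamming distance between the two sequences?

4

Mismatches (1-based): residue 1: Y→I; residue 2: Y→G; residue 5: L→F; residue 6: G→I.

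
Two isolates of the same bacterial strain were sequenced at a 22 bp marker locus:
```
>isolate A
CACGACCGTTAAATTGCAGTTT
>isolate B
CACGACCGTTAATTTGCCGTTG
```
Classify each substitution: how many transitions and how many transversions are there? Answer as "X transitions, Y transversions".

Transitions (purine↔purine or pyrimidine↔pyrimidine): none.
Transversions (purine↔pyrimidine): 13 A→T, 18 A→C, 22 T→G.

0 transitions, 3 transversions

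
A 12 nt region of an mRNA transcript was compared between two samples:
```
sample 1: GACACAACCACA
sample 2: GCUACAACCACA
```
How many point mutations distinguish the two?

2

The sequences differ at bases 2, 3 (1-based) — 2 in total.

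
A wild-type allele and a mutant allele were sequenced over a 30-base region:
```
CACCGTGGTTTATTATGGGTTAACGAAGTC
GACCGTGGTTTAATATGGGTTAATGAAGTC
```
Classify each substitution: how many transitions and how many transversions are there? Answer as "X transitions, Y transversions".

Mismatches (1-based):
position 1: C→G (pyrimidine→purine, transversion)
position 13: T→A (pyrimidine→purine, transversion)
position 24: C→T (pyrimidine→pyrimidine, transition)

1 transition, 2 transversions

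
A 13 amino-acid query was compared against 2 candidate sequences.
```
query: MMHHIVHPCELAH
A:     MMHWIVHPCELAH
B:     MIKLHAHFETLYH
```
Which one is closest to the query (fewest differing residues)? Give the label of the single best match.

A

Hamming distances to query — A: 1; B: 9.
Smallest is A with 1 mismatch.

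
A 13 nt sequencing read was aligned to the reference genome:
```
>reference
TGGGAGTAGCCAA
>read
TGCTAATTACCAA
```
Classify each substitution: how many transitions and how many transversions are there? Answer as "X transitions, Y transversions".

Mismatches (1-based):
position 3: G→C (purine→pyrimidine, transversion)
position 4: G→T (purine→pyrimidine, transversion)
position 6: G→A (purine→purine, transition)
position 8: A→T (purine→pyrimidine, transversion)
position 9: G→A (purine→purine, transition)

2 transitions, 3 transversions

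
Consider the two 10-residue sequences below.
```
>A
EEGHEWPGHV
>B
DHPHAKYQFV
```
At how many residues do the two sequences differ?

The sequences differ at residues 1, 2, 3, 5, 6, 7, 8, 9 (1-based) — 8 in total.

8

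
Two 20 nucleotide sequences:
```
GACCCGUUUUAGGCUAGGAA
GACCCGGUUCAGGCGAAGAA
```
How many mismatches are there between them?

Comparing position by position, 4 bases differ: 7 (U/G), 10 (U/C), 15 (U/G), 17 (G/A).

4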